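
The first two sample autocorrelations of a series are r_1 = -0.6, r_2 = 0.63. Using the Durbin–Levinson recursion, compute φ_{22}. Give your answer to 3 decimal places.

0.422

φ_{22} = (r_2 − r_1²) / (1 − r_1²)
r_1² = (-0.6)² = 0.36
Numerator = 0.63 − 0.3600 = 0.2700; denominator = 1 − 0.3600 = 0.6400
φ_{22} = 0.2700 / 0.6400 = 0.422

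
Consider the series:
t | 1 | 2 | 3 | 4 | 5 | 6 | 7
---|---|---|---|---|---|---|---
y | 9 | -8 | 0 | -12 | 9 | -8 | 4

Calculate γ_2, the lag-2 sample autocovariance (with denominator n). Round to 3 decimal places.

31.994

Mean ȳ = (9 − 8 + 0 − 12 + 9 − 8 + 4)/7 = -0.8571
Deviations: 9.8571, -7.1429, 0.8571, -11.1429, 9.8571, -7.1429, 4.8571
Σ_{t=1}^{5}(y_t−ȳ)(y_{t+2}−ȳ) = 223.9592
γ_2 = 223.9592 / 7 = 31.994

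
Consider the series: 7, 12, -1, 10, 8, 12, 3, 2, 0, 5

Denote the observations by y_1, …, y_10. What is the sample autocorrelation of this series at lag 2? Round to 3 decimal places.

Mean ȳ = (7 + 12 − 1 + 10 + 8 + 12 + 3 + 2 + 0 + 5)/10 = 5.8000
Numerator Σ_{t=1}^{8}(y_t−ȳ)(y_{t+2}−ȳ) = 18.5200
Denominator Σ(y_t−ȳ)² = 203.6000
r_2 = 18.5200 / 203.6000 = 0.091

0.091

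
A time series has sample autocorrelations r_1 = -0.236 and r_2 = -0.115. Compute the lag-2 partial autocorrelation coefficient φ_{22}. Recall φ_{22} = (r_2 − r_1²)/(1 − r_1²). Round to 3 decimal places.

-0.181

φ_{22} = (r_2 − r_1²) / (1 − r_1²)
r_1² = (-0.236)² = 0.055696
Numerator = -0.115 − 0.0557 = -0.1707; denominator = 1 − 0.0557 = 0.9443
φ_{22} = -0.1707 / 0.9443 = -0.181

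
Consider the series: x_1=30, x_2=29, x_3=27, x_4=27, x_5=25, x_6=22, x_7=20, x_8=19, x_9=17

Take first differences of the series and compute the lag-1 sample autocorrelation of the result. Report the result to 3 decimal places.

First differences Δx: -1, -2, 0, -2, -3, -2, -1, -2
Mean of differences = -1.6250
Numerator Σ(Δx_t−Δx̄)(Δx_{t+1}−Δx̄) = -0.8906
Denominator Σ(Δx_t−Δx̄)² = 5.8750
r_1(Δx) = -0.8906 / 5.8750 = -0.152

-0.152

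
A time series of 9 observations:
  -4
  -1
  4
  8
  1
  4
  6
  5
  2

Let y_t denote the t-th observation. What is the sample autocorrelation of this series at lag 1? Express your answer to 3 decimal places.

0.231

Mean ȳ = (-4 − 1 + 4 + 8 + 1 + 4 + 6 + 5 + 2)/9 = 2.7778
Numerator Σ_{t=1}^{8}(y_t−ȳ)(y_{t+1}−ȳ) = 25.2840
Denominator Σ(y_t−ȳ)² = 109.5556
r_1 = 25.2840 / 109.5556 = 0.231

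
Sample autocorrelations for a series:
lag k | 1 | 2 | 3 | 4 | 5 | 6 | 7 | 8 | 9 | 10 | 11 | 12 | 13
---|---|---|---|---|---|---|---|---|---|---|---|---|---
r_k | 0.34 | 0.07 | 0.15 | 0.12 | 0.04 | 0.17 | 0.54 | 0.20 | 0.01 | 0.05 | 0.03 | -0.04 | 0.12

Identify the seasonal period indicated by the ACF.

7

The largest autocorrelation is r_7 = 0.54; the remaining lags stay at or below 0.34. The elevated value at lag 1 (0.34), dropping to 0.07 at lag 2, reflects decaying short-term dependence rather than seasonality.
The dominant spike at lag 7 indicates a seasonal period of 7.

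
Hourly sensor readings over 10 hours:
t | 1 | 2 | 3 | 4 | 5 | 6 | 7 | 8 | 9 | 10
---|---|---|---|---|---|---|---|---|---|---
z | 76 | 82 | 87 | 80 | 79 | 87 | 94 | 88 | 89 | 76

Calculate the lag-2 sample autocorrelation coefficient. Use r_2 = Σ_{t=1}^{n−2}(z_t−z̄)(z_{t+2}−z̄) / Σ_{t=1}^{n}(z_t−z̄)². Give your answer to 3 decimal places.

Mean z̄ = (76 + 82 + 87 + 80 + 79 + 87 + 94 + 88 + 89 + 76)/10 = 83.8000
Numerator Σ_{t=1}^{8}(z_t−z̄)(z_{t+2}−z̄) = -60.8800
Denominator Σ(z_t−z̄)² = 331.6000
r_2 = -60.8800 / 331.6000 = -0.184

-0.184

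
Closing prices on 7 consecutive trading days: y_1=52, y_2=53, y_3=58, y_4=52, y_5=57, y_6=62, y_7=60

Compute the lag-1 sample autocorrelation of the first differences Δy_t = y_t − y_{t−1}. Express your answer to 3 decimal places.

First differences Δy: 1, 5, -6, 5, 5, -2
Mean of differences = 1.3333
Numerator Σ(Δy_t−Δȳ)(Δy_{t+1}−Δȳ) = -53.7778
Denominator Σ(Δy_t−Δȳ)² = 105.3333
r_1(Δy) = -53.7778 / 105.3333 = -0.511

-0.511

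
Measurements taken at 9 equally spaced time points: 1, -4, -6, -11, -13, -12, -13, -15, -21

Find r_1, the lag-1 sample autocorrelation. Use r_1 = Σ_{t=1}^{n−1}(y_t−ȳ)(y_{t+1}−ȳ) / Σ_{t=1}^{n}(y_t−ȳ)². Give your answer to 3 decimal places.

Mean ȳ = (1 − 4 − 6 − 11 − 13 − 12 − 13 − 15 − 21)/9 = -10.4444
Numerator Σ_{t=1}^{8}(y_t−ȳ)(y_{t+1}−ȳ) = 169.0247
Denominator Σ(y_t−ȳ)² = 340.2222
r_1 = 169.0247 / 340.2222 = 0.497

0.497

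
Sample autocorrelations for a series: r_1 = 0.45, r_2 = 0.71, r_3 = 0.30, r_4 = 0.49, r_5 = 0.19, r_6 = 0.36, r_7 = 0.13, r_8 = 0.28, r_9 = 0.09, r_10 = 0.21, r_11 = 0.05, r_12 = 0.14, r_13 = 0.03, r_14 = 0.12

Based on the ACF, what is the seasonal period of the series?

The largest autocorrelation is r_2 = 0.71, with a weaker echo at lag 4 (0.49); the remaining lags stay at or below 0.45.
The dominant spike at lag 2 indicates a seasonal period of 2.

2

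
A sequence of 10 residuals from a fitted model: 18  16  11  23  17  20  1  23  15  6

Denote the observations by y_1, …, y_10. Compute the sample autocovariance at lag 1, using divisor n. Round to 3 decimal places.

-18.900

Mean ȳ = (18 + 16 + 11 + 23 + 17 + 20 + 1 + 23 + 15 + 6)/10 = 15.0000
Σ_{t=1}^{9}(y_t−ȳ)(y_{t+1}−ȳ) = -189.0000
γ_1 = -189.0000 / 10 = -18.900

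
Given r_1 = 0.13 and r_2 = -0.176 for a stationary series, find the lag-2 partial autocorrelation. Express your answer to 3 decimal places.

-0.196

φ_{22} = (r_2 − r_1²) / (1 − r_1²)
r_1² = (0.13)² = 0.0169
Numerator = -0.176 − 0.0169 = -0.1929; denominator = 1 − 0.0169 = 0.9831
φ_{22} = -0.1929 / 0.9831 = -0.196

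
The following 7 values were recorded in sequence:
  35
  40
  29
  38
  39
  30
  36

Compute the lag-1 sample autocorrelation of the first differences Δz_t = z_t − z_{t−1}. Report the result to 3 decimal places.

-0.598

First differences Δz: 5, -11, 9, 1, -9, 6
Mean of differences = 0.1667
Numerator Σ(Δz_t−Δz̄)(Δz_{t+1}−Δz̄) = -206.3611
Denominator Σ(Δz_t−Δz̄)² = 344.8333
r_1(Δz) = -206.3611 / 344.8333 = -0.598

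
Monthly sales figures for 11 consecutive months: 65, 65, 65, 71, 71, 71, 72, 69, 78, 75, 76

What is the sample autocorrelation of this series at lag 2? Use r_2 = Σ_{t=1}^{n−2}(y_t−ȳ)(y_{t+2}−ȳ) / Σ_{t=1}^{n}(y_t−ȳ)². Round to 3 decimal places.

Mean ȳ = (65 + 65 + 65 + 71 + 71 + 71 + 72 + 69 + 78 + 75 + 76)/11 = 70.7273
Numerator Σ_{t=1}^{9}(y_t−ȳ)(y_{t+2}−ȳ) = 69.8512
Denominator Σ(y_t−ȳ)² = 202.1818
r_2 = 69.8512 / 202.1818 = 0.345

0.345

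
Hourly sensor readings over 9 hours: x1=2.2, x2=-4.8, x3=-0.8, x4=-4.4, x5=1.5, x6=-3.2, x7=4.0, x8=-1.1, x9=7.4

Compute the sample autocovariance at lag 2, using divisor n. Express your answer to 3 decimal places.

Mean x̄ = (2.2 − 4.8 − 0.8 − 4.4 + 1.5 − 3.2 + 4.0 − 1.1 + 7.4)/9 = 0.0889
Σ_{t=1}^{7}(x_t−x̄)(x_{t+2}−x̄) = 71.6020
γ_2 = 71.6020 / 9 = 7.956

7.956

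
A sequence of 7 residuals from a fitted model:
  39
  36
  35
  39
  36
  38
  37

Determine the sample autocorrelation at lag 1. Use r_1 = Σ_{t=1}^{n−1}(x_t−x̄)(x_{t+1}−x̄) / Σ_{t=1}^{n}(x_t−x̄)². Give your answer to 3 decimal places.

-0.463

Mean x̄ = (39 + 36 + 35 + 39 + 36 + 38 + 37)/7 = 37.1429
Deviations from mean: 1.8571, -1.1429, -2.1429, 1.8571, -1.1429, 0.8571, -0.1429
Numerator Σ_{t=1}^{6}(x_t−x̄)(x_{t+1}−x̄) = -6.8776
Denominator Σ(x_t−x̄)² = 14.8571
r_1 = -6.8776 / 14.8571 = -0.463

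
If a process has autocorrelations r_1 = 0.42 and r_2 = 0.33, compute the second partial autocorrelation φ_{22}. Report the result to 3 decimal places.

φ_{22} = (r_2 − r_1²) / (1 − r_1²)
r_1² = (0.42)² = 0.1764
Numerator = 0.33 − 0.1764 = 0.1536; denominator = 1 − 0.1764 = 0.8236
φ_{22} = 0.1536 / 0.8236 = 0.186

0.186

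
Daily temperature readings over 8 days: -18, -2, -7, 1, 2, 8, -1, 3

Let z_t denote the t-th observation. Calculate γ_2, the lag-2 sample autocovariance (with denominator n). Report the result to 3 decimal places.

17.609

Mean z̄ = (-18 − 2 − 7 + 1 + 2 + 8 − 1 + 3)/8 = -1.7500
Deviations: -16.2500, -0.2500, -5.2500, 2.7500, 3.7500, 9.7500, 0.7500, 4.7500
Σ_{t=1}^{6}(z_t−z̄)(z_{t+2}−z̄) = 140.8750
γ_2 = 140.8750 / 8 = 17.609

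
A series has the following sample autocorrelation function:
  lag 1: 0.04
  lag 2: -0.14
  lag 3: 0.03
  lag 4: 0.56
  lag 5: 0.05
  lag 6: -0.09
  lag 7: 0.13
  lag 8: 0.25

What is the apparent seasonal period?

4

The largest autocorrelation is r_4 = 0.56, with a weaker echo at lag 8 (0.25); the remaining lags stay at or below 0.13.
The dominant spike at lag 4 indicates a seasonal period of 4.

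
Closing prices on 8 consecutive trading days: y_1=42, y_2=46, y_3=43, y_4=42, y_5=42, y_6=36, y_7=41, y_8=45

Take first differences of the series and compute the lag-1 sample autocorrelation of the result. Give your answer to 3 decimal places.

First differences Δy: 4, -3, -1, 0, -6, 5, 4
Mean of differences = 0.4286
Numerator Σ(Δy_t−Δȳ)(Δy_{t+1}−Δȳ) = -17.0408
Denominator Σ(Δy_t−Δȳ)² = 101.7143
r_1(Δy) = -17.0408 / 101.7143 = -0.168

-0.168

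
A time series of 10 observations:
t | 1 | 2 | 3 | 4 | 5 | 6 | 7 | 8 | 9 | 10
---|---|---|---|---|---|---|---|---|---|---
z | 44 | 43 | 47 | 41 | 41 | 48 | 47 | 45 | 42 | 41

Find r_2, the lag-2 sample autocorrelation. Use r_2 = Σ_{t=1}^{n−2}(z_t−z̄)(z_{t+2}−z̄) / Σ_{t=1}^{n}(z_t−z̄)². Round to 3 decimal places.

Mean z̄ = (44 + 43 + 47 + 41 + 41 + 48 + 47 + 45 + 42 + 41)/10 = 43.9000
Numerator Σ_{t=1}^{8}(z_t−z̄)(z_{t+2}−z̄) = -31.5200
Denominator Σ(z_t−z̄)² = 66.9000
r_2 = -31.5200 / 66.9000 = -0.471

-0.471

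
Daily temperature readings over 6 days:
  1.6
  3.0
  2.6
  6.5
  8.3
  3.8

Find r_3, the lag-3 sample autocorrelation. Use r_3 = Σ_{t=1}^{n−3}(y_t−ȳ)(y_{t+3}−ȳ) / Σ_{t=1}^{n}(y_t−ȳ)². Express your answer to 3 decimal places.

Mean ȳ = (1.6 + 3.0 + 2.6 + 6.5 + 8.3 + 3.8)/6 = 4.3000
Deviations from mean: -2.7000, -1.3000, -1.7000, 2.2000, 4.0000, -0.5000
Σ(y_t−ȳ)(y_{t+3}−ȳ) = (-5.9400) + (-5.2000) + (0.8500) = -10.2900
Denominator Σ(y_t−ȳ)² = 32.9600
r_3 = -10.2900 / 32.9600 = -0.312

-0.312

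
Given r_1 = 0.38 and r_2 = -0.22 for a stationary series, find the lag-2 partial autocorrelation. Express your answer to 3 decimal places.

-0.426

φ_{22} = (r_2 − r_1²) / (1 − r_1²)
r_1² = (0.38)² = 0.1444
Numerator = -0.22 − 0.1444 = -0.3644; denominator = 1 − 0.1444 = 0.8556
φ_{22} = -0.3644 / 0.8556 = -0.426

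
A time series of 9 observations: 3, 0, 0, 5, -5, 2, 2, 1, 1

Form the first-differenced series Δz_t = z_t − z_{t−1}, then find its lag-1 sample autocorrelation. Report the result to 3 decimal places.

First differences Δz: -3, 0, 5, -10, 7, 0, -1, 0
Mean of differences = -0.2500
Numerator Σ(Δz_t−Δz̄)(Δz_{t+1}−Δz̄) = -119.8125
Denominator Σ(Δz_t−Δz̄)² = 183.5000
r_1(Δz) = -119.8125 / 183.5000 = -0.653

-0.653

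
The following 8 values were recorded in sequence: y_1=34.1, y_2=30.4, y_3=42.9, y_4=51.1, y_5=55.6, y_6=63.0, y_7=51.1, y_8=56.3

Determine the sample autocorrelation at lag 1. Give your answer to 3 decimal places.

0.587

Mean ȳ = (34.1 + 30.4 + 42.9 + 51.1 + 55.6 + 63.0 + 51.1 + 56.3)/8 = 48.0625
Deviations from mean: -13.9625, -17.6625, -5.1625, 3.0375, 7.5375, 14.9375, 3.0375, 8.2375
Σ(y_t−ȳ)(y_{t+1}−ȳ) = (246.6127) + (91.1827) + (-15.6811) + (22.8952) + (112.5914) + (45.3727) + (25.0214) = 527.9948
Denominator Σ(y_t−ȳ)² = 899.8188
r_1 = 527.9948 / 899.8188 = 0.587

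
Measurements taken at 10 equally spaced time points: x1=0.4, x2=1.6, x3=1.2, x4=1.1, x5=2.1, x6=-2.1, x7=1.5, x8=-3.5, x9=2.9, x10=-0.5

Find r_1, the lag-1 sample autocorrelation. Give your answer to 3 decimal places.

-0.589

Mean x̄ = (0.4 + 1.6 + 1.2 + 1.1 + 2.1 − 2.1 + 1.5 − 3.5 + 2.9 − 0.5)/10 = 0.4700
Numerator Σ_{t=1}^{9}(x_t−x̄)(x_{t+1}−x̄) = -20.6969
Denominator Σ(x_t−x̄)² = 35.1410
r_1 = -20.6969 / 35.1410 = -0.589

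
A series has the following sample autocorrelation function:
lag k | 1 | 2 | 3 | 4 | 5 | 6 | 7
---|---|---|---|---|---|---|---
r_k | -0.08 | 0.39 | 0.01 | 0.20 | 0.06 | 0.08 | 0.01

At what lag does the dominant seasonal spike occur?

The largest autocorrelation is r_2 = 0.39, with a weaker echo at lag 4 (0.20); the remaining lags stay at or below 0.08.
The dominant spike at lag 2 indicates a seasonal period of 2.

2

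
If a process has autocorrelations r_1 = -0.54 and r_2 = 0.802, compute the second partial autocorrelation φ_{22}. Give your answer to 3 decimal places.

φ_{22} = (r_2 − r_1²) / (1 − r_1²)
r_1² = (-0.54)² = 0.2916
Numerator = 0.802 − 0.2916 = 0.5104; denominator = 1 − 0.2916 = 0.7084
φ_{22} = 0.5104 / 0.7084 = 0.720

0.720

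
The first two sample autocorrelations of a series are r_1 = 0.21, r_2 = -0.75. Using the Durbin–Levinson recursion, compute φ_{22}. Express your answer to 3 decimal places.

-0.831

φ_{22} = (r_2 − r_1²) / (1 − r_1²)
r_1² = (0.21)² = 0.0441
Numerator = -0.75 − 0.0441 = -0.7941; denominator = 1 − 0.0441 = 0.9559
φ_{22} = -0.7941 / 0.9559 = -0.831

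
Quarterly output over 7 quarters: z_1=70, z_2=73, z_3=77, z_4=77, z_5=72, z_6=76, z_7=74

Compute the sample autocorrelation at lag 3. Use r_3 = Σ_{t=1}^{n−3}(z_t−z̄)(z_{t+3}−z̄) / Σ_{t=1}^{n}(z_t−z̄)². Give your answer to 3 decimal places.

Mean z̄ = (70 + 73 + 77 + 77 + 72 + 76 + 74)/7 = 74.1429
Deviations from mean: -4.1429, -1.1429, 2.8571, 2.8571, -2.1429, 1.8571, -0.1429
Numerator Σ_{t=1}^{4}(z_t−z̄)(z_{t+3}−z̄) = -4.4898
Denominator Σ(z_t−z̄)² = 42.8571
r_3 = -4.4898 / 42.8571 = -0.105

-0.105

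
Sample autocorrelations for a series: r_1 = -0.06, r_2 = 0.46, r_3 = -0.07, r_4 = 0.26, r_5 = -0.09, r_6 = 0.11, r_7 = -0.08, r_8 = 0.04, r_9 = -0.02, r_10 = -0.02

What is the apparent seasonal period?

The largest autocorrelation is r_2 = 0.46, with a weaker echo at lag 4 (0.26); the remaining lags stay at or below 0.11.
The dominant spike at lag 2 indicates a seasonal period of 2.

2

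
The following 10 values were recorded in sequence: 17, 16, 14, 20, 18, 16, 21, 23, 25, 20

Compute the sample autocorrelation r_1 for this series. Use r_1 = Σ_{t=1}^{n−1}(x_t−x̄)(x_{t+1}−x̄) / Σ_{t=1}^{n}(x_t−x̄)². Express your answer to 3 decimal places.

0.472

Mean x̄ = (17 + 16 + 14 + 20 + 18 + 16 + 21 + 23 + 25 + 20)/10 = 19.0000
Numerator Σ_{t=1}^{9}(x_t−x̄)(x_{t+1}−x̄) = 50.0000
Denominator Σ(x_t−x̄)² = 106.0000
r_1 = 50.0000 / 106.0000 = 0.472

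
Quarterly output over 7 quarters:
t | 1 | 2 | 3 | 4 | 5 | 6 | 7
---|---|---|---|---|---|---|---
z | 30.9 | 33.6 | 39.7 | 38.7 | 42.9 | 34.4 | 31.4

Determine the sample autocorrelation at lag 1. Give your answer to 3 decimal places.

Mean z̄ = (30.9 + 33.6 + 39.7 + 38.7 + 42.9 + 34.4 + 31.4)/7 = 35.9429
Deviations from mean: -5.0429, -2.3429, 3.7571, 2.7571, 6.9571, -1.5429, -4.5429
Numerator Σ_{t=1}^{6}(z_t−z̄)(z_{t+1}−z̄) = 28.8282
Denominator Σ(z_t−z̄)² = 124.0571
r_1 = 28.8282 / 124.0571 = 0.232

0.232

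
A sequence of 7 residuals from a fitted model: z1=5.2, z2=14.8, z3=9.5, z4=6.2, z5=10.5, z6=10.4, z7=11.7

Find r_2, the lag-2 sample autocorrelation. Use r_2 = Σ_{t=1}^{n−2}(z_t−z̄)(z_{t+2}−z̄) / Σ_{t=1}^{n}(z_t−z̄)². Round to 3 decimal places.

-0.280

Mean z̄ = (5.2 + 14.8 + 9.5 + 6.2 + 10.5 + 10.4 + 11.7)/7 = 9.7571
Numerator Σ_{t=1}^{5}(z_t−z̄)(z_{t+2}−z̄) = -17.8008
Denominator Σ(z_t−z̄)² = 63.6571
r_2 = -17.8008 / 63.6571 = -0.280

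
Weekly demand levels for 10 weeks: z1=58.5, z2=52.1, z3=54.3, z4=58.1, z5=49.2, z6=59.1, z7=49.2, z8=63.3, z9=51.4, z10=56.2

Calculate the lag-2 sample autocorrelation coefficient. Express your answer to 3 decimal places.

Mean z̄ = (58.5 + 52.1 + 54.3 + 58.1 + 49.2 + 59.1 + 49.2 + 63.3 + 51.4 + 56.2)/10 = 55.1400
Numerator Σ_{t=1}^{8}(z_t−z̄)(z_{t+2}−z̄) = 103.3528
Denominator Σ(z_t−z̄)² = 197.9440
r_2 = 103.3528 / 197.9440 = 0.522

0.522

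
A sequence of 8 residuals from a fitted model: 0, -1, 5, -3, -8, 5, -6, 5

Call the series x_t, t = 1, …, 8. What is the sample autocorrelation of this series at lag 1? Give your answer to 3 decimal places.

Mean x̄ = (0 − 1 + 5 − 3 − 8 + 5 − 6 + 5)/8 = -0.3750
Numerator Σ_{t=1}^{7}(x_t−x̄)(x_{t+1}−x̄) = -99.1406
Denominator Σ(x_t−x̄)² = 183.8750
r_1 = -99.1406 / 183.8750 = -0.539

-0.539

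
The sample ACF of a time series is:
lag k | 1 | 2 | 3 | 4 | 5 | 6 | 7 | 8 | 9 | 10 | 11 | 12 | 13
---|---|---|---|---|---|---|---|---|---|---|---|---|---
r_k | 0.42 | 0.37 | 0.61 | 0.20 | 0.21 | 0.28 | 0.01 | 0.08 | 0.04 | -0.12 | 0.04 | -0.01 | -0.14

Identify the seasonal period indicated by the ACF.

3

The largest autocorrelation is r_3 = 0.61; the remaining lags stay at or below 0.42. The elevated value at lag 1 (0.42), dropping to 0.37 at lag 2, reflects decaying short-term dependence rather than seasonality.
The dominant spike at lag 3 indicates a seasonal period of 3.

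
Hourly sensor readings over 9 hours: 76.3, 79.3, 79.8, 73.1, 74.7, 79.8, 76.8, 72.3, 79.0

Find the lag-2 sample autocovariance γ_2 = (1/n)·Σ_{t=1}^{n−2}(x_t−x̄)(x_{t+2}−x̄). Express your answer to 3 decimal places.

Mean x̄ = (76.3 + 79.3 + 79.8 + 73.1 + 74.7 + 79.8 + 76.8 + 72.3 + 79.0)/9 = 76.7889
Σ_{t=1}^{7}(x_t−x̄)(x_{t+2}−x̄) = -41.6480
γ_2 = -41.6480 / 9 = -4.628

-4.628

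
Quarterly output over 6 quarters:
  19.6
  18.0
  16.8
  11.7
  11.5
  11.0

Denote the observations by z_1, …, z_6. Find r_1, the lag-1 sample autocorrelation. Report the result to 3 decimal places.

0.530

Mean z̄ = (19.6 + 18.0 + 16.8 + 11.7 + 11.5 + 11.0)/6 = 14.7667
Deviations from mean: 4.8333, 3.2333, 2.0333, -3.0667, -3.2667, -3.7667
Σ(z_t−z̄)(z_{t+1}−z̄) = (15.6278) + (6.5744) + (-6.2356) + (10.0178) + (12.3044) = 38.2889
Denominator Σ(z_t−z̄)² = 72.2133
r_1 = 38.2889 / 72.2133 = 0.530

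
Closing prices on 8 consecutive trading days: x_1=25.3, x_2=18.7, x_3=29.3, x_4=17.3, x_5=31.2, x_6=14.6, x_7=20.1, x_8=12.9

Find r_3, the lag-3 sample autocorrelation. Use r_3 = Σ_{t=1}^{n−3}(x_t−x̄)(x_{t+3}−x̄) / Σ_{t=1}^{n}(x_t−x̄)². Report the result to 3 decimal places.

-0.545

Mean x̄ = (25.3 + 18.7 + 29.3 + 17.3 + 31.2 + 14.6 + 20.1 + 12.9)/8 = 21.1750
Deviations from mean: 4.1250, -2.4750, 8.1250, -3.8750, 10.0250, -6.5750, -1.0750, -8.2750
Σ(x_t−x̄)(x_{t+3}−x̄) = (-15.9844) + (-24.8119) + (-53.4219) + (4.1656) + (-82.9569) = -173.0094
Denominator Σ(x_t−x̄)² = 317.5350
r_3 = -173.0094 / 317.5350 = -0.545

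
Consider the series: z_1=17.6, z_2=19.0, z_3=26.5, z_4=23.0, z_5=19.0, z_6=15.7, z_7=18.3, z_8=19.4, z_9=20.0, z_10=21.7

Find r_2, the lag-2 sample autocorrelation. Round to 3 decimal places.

-0.416

Mean z̄ = (17.6 + 19.0 + 26.5 + 23.0 + 19.0 + 15.7 + 18.3 + 19.4 + 20.0 + 21.7)/10 = 20.0200
Numerator Σ_{t=1}^{8}(z_t−z̄)(z_{t+2}−z̄) = -34.7788
Denominator Σ(z_t−z̄)² = 83.6360
r_2 = -34.7788 / 83.6360 = -0.416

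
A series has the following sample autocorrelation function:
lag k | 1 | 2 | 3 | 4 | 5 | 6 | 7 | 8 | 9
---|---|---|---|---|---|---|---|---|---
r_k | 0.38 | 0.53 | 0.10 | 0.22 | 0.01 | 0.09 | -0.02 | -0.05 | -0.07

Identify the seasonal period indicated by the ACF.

The largest autocorrelation is r_2 = 0.53; the remaining lags stay at or below 0.38.
The dominant spike at lag 2 indicates a seasonal period of 2.

2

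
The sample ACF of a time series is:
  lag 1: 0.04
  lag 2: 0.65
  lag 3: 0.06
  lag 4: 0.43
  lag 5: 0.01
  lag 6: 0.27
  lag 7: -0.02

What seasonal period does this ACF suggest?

The largest autocorrelation is r_2 = 0.65, with weaker echoes at lags 4 (0.43) and 6 (0.27); the remaining lags stay at or below 0.06.
The dominant spike at lag 2 indicates a seasonal period of 2.

2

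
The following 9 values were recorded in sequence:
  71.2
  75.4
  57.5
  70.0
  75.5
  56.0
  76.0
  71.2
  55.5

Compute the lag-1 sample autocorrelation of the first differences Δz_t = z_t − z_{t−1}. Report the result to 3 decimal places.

First differences Δz: 4.2, -17.9, 12.5, 5.5, -19.5, 20.0, -4.8, -15.7
Mean of differences = -1.9625
Numerator Σ(Δz_t−Δz̄)(Δz_{t+1}−Δz̄) = -760.1639
Denominator Σ(Δz_t−Δz̄)² = 1543.5188
r_1(Δz) = -760.1639 / 1543.5188 = -0.492

-0.492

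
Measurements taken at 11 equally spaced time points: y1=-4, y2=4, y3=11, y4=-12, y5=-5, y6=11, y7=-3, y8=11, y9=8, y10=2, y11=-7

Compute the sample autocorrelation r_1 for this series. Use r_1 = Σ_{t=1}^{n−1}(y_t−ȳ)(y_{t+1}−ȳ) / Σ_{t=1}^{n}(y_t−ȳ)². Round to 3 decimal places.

Mean ȳ = (-4 + 4 + 11 − 12 − 5 + 11 − 3 + 11 + 8 + 2 − 7)/11 = 1.4545
Numerator Σ_{t=1}^{10}(y_t−ȳ)(y_{t+1}−ȳ) = -116.3884
Denominator Σ(y_t−ȳ)² = 666.7273
r_1 = -116.3884 / 666.7273 = -0.175

-0.175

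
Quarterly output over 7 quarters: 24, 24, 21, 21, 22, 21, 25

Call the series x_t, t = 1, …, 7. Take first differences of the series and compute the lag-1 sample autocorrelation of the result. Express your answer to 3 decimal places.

-0.169

First differences Δx: 0, -3, 0, 1, -1, 4
Mean of differences = 0.1667
Numerator Σ(Δx_t−Δx̄)(Δx_{t+1}−Δx̄) = -4.5278
Denominator Σ(Δx_t−Δx̄)² = 26.8333
r_1(Δx) = -4.5278 / 26.8333 = -0.169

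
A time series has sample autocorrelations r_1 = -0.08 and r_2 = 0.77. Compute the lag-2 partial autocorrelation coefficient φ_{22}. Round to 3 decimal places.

φ_{22} = (r_2 − r_1²) / (1 − r_1²)
r_1² = (-0.08)² = 0.0064
Numerator = 0.77 − 0.0064 = 0.7636; denominator = 1 − 0.0064 = 0.9936
φ_{22} = 0.7636 / 0.9936 = 0.769

0.769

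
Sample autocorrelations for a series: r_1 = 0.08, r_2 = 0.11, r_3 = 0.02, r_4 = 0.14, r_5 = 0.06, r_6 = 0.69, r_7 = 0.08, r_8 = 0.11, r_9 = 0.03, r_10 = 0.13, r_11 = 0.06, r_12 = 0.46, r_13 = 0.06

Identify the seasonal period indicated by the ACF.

6

The largest autocorrelation is r_6 = 0.69, with a weaker echo at lag 12 (0.46); the remaining lags stay at or below 0.14.
The dominant spike at lag 6 indicates a seasonal period of 6.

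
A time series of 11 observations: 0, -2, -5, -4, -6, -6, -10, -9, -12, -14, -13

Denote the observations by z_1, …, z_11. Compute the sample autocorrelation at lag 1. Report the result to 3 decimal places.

Mean z̄ = (0 − 2 − 5 − 4 − 6 − 6 − 10 − 9 − 12 − 14 − 13)/11 = -7.3636
Numerator Σ_{t=1}^{10}(z_t−z̄)(z_{t+1}−z̄) = 143.0496
Denominator Σ(z_t−z̄)² = 210.5455
r_1 = 143.0496 / 210.5455 = 0.679

0.679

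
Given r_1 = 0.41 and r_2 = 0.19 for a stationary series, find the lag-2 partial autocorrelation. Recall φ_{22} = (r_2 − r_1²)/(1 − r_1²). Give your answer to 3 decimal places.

0.026

φ_{22} = (r_2 − r_1²) / (1 − r_1²)
r_1² = (0.41)² = 0.1681
Numerator = 0.19 − 0.1681 = 0.0219; denominator = 1 − 0.1681 = 0.8319
φ_{22} = 0.0219 / 0.8319 = 0.026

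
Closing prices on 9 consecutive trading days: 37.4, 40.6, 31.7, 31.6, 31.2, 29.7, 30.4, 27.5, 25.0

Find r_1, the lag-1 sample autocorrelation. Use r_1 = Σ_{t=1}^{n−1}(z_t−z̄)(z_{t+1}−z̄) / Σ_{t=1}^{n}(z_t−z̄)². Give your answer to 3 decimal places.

Mean z̄ = (37.4 + 40.6 + 31.7 + 31.6 + 31.2 + 29.7 + 30.4 + 27.5 + 25.0)/9 = 31.6778
Numerator Σ_{t=1}^{8}(z_t−z̄)(z_{t+1}−z̄) = 87.9973
Denominator Σ(z_t−z̄)² = 180.1756
r_1 = 87.9973 / 180.1756 = 0.488

0.488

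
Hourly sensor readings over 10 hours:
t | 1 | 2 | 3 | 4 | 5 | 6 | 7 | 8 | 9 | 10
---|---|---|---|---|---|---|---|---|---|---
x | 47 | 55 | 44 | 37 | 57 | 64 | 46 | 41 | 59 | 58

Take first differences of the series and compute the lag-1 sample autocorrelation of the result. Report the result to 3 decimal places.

-0.120

First differences Δx: 8, -11, -7, 20, 7, -18, -5, 18, -1
Mean of differences = 1.2222
Numerator Σ(Δx_t−Δx̄)(Δx_{t+1}−Δx̄) = -161.3827
Denominator Σ(Δx_t−Δx̄)² = 1343.5556
r_1(Δx) = -161.3827 / 1343.5556 = -0.120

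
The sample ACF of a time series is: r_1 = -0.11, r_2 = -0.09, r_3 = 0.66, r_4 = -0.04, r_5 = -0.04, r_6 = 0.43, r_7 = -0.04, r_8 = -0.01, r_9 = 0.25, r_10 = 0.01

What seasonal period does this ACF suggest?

The largest autocorrelation is r_3 = 0.66, with weaker echoes at lags 6 (0.43) and 9 (0.25); the remaining lags stay at or below 0.01.
The dominant spike at lag 3 indicates a seasonal period of 3.

3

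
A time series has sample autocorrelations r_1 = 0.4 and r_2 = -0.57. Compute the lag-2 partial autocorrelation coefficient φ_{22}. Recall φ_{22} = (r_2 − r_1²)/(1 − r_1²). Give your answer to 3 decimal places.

φ_{22} = (r_2 − r_1²) / (1 − r_1²)
r_1² = (0.4)² = 0.16
Numerator = -0.57 − 0.1600 = -0.7300; denominator = 1 − 0.1600 = 0.8400
φ_{22} = -0.7300 / 0.8400 = -0.869

-0.869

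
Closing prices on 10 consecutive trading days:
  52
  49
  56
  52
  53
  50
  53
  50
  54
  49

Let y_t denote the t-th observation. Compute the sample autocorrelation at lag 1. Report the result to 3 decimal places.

-0.585

Mean ȳ = (52 + 49 + 56 + 52 + 53 + 50 + 53 + 50 + 54 + 49)/10 = 51.8000
Numerator Σ_{t=1}^{9}(y_t−ȳ)(y_{t+1}−ȳ) = -27.8400
Denominator Σ(y_t−ȳ)² = 47.6000
r_1 = -27.8400 / 47.6000 = -0.585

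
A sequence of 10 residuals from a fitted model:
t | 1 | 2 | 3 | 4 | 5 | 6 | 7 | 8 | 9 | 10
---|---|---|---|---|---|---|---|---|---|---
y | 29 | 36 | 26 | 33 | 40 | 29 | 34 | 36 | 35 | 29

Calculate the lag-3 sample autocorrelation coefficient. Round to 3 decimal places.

0.351

Mean ȳ = (29 + 36 + 26 + 33 + 40 + 29 + 34 + 36 + 35 + 29)/10 = 32.7000
Numerator Σ_{t=1}^{7}(y_t−ȳ)(y_{t+3}−ȳ) = 58.9300
Denominator Σ(y_t−ȳ)² = 168.1000
r_3 = 58.9300 / 168.1000 = 0.351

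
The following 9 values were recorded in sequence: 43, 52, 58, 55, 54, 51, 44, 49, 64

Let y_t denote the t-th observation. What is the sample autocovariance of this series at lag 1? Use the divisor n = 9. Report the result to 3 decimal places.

2.019

Mean ȳ = (43 + 52 + 58 + 55 + 54 + 51 + 44 + 49 + 64)/9 = 52.2222
Σ_{t=1}^{8}(y_t−ȳ)(y_{t+1}−ȳ) = 18.1728
γ_1 = 18.1728 / 9 = 2.019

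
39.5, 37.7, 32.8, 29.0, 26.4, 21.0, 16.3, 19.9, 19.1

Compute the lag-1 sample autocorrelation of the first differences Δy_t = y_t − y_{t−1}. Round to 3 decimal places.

First differences Δy: -1.8, -4.9, -3.8, -2.6, -5.4, -4.7, 3.6, -0.8
Mean of differences = -2.5500
Numerator Σ(Δy_t−Δȳ)(Δy_{t+1}−Δȳ) = 5.0475
Denominator Σ(Δy_t−Δȳ)² = 61.2800
r_1(Δy) = 5.0475 / 61.2800 = 0.082

0.082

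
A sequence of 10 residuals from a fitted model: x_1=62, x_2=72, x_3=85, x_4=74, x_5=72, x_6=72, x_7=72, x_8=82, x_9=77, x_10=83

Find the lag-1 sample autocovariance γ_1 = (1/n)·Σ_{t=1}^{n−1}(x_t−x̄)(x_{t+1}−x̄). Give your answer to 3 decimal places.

2.839

Mean x̄ = (62 + 72 + 85 + 74 + 72 + 72 + 72 + 82 + 77 + 83)/10 = 75.1000
Σ_{t=1}^{9}(x_t−x̄)(x_{t+1}−x̄) = 28.3900
γ_1 = 28.3900 / 10 = 2.839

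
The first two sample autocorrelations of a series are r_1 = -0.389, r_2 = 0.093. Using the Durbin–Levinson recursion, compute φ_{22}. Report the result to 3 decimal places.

φ_{22} = (r_2 − r_1²) / (1 − r_1²)
r_1² = (-0.389)² = 0.151321
Numerator = 0.093 − 0.1513 = -0.0583; denominator = 1 − 0.1513 = 0.8487
φ_{22} = -0.0583 / 0.8487 = -0.069

-0.069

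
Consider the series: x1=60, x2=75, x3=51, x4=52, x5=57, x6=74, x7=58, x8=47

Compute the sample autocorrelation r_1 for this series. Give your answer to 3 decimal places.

Mean x̄ = (60 + 75 + 51 + 52 + 57 + 74 + 58 + 47)/8 = 59.2500
Deviations from mean: 0.7500, 15.7500, -8.2500, -7.2500, -2.2500, 14.7500, -1.2500, -12.2500
Σ(x_t−x̄)(x_{t+1}−x̄) = (11.8125) + (-129.9375) + (59.8125) + (16.3125) + (-33.1875) + (-18.4375) + (15.3125) = -78.3125
Denominator Σ(x_t−x̄)² = 743.5000
r_1 = -78.3125 / 743.5000 = -0.105

-0.105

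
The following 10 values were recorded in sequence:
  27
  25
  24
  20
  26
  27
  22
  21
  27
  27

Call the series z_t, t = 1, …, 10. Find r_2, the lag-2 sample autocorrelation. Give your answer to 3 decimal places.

Mean z̄ = (27 + 25 + 24 + 20 + 26 + 27 + 22 + 21 + 27 + 27)/10 = 24.6000
Numerator Σ_{t=1}^{8}(z_t−z̄)(z_{t+2}−z̄) = -42.3200
Denominator Σ(z_t−z̄)² = 66.4000
r_2 = -42.3200 / 66.4000 = -0.637

-0.637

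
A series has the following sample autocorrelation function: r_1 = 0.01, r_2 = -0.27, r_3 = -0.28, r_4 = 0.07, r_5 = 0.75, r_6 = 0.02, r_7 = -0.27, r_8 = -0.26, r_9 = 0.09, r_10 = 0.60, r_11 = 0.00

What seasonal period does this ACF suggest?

5

The largest autocorrelation is r_5 = 0.75, with a weaker echo at lag 10 (0.60); the remaining lags stay at or below 0.09.
The dominant spike at lag 5 indicates a seasonal period of 5.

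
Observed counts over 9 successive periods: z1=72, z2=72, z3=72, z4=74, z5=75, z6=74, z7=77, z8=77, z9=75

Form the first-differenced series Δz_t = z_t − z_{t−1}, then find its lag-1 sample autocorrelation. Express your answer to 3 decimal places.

First differences Δz: 0, 0, 2, 1, -1, 3, 0, -2
Mean of differences = 0.3750
Numerator Σ(Δz_t−Δz̄)(Δz_{t+1}−Δz̄) = -4.0156
Denominator Σ(Δz_t−Δz̄)² = 17.8750
r_1(Δz) = -4.0156 / 17.8750 = -0.225

-0.225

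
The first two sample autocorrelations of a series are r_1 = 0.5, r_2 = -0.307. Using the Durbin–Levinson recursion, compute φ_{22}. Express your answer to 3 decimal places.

-0.743

φ_{22} = (r_2 − r_1²) / (1 − r_1²)
r_1² = (0.5)² = 0.25
Numerator = -0.307 − 0.2500 = -0.5570; denominator = 1 − 0.2500 = 0.7500
φ_{22} = -0.5570 / 0.7500 = -0.743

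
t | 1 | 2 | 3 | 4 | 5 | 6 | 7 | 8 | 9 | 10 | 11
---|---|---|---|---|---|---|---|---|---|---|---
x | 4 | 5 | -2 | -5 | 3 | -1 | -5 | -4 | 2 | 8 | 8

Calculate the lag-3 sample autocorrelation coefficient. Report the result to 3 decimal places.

Mean x̄ = (4 + 5 − 2 − 5 + 3 − 1 − 5 − 4 + 2 + 8 + 8)/11 = 1.1818
Numerator Σ_{t=1}^{8}(x_t−x̄)(x_{t+3}−x̄) = -54.0083
Denominator Σ(x_t−x̄)² = 237.6364
r_3 = -54.0083 / 237.6364 = -0.227

-0.227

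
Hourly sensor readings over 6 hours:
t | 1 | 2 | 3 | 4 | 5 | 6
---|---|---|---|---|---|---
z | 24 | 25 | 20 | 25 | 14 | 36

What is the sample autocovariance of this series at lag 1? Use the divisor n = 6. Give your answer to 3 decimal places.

-23.000

Mean z̄ = (24 + 25 + 20 + 25 + 14 + 36)/6 = 24.0000
Σ_{t=1}^{5}(z_t−z̄)(z_{t+1}−z̄) = -138.0000
γ_1 = -138.0000 / 6 = -23.000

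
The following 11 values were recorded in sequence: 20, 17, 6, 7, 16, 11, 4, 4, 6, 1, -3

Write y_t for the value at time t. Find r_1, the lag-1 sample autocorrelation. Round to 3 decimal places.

0.415

Mean ȳ = (20 + 17 + 6 + 7 + 16 + 11 + 4 + 4 + 6 + 1 − 3)/11 = 8.0909
Numerator Σ_{t=1}^{10}(y_t−ȳ)(y_{t+1}−ȳ) = 210.9917
Denominator Σ(y_t−ȳ)² = 508.9091
r_1 = 210.9917 / 508.9091 = 0.415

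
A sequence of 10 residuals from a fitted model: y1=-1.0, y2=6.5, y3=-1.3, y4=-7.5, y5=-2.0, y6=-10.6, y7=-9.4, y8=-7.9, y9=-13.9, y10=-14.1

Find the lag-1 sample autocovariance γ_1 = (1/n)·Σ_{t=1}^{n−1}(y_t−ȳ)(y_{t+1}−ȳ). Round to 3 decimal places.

19.111

Mean ȳ = (-1.0 + 6.5 − 1.3 − 7.5 − 2.0 − 10.6 − 9.4 − 7.9 − 13.9 − 14.1)/10 = -6.1200
Σ_{t=1}^{9}(y_t−ȳ)(y_{t+1}−ȳ) = 191.1136
γ_1 = 191.1136 / 10 = 19.111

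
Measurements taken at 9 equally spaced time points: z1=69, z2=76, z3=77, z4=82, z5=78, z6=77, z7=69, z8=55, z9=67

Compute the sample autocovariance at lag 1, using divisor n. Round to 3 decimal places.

Mean z̄ = (69 + 76 + 77 + 82 + 78 + 77 + 69 + 55 + 67)/9 = 72.2222
Σ_{t=1}^{8}(z_t−z̄)(z_{t+1}−z̄) = 266.7284
γ_1 = 266.7284 / 9 = 29.636

29.636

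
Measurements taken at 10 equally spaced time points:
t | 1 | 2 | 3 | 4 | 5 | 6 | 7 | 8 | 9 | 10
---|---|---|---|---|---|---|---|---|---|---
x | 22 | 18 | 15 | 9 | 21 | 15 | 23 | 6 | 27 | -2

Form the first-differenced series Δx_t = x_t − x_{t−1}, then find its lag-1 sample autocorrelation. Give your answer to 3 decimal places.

-0.688

First differences Δx: -4, -3, -6, 12, -6, 8, -17, 21, -29
Mean of differences = -2.6667
Numerator Σ(Δx_t−Δx̄)(Δx_{t+1}−Δx̄) = -1247.1111
Denominator Σ(Δx_t−Δx̄)² = 1812.0000
r_1(Δx) = -1247.1111 / 1812.0000 = -0.688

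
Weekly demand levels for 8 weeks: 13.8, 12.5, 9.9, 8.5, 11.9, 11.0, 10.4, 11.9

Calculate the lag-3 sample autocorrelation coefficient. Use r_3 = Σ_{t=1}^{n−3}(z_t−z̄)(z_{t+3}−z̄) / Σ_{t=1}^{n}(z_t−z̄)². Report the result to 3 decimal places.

-0.164

Mean z̄ = (13.8 + 12.5 + 9.9 + 8.5 + 11.9 + 11.0 + 10.4 + 11.9)/8 = 11.2375
Deviations from mean: 2.5625, 1.2625, -1.3375, -2.7375, 0.6625, -0.2375, -0.8375, 0.6625
Σ(z_t−z̄)(z_{t+3}−z̄) = (-7.0148) + (0.8364) + (0.3177) + (2.2927) + (0.4389) = -3.1292
Denominator Σ(z_t−z̄)² = 19.0788
r_3 = -3.1292 / 19.0788 = -0.164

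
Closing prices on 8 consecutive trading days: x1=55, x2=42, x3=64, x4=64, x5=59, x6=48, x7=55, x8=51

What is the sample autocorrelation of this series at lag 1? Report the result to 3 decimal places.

-0.067

Mean x̄ = (55 + 42 + 64 + 64 + 59 + 48 + 55 + 51)/8 = 54.7500
Σ(x_t−x̄)(x_{t+1}−x̄) = (-3.1875) + (-117.9375) + (85.5625) + (39.3125) + (-28.6875) + (-1.6875) + (-0.9375) = -27.5625
Denominator Σ(x_t−x̄)² = 411.5000
r_1 = -27.5625 / 411.5000 = -0.067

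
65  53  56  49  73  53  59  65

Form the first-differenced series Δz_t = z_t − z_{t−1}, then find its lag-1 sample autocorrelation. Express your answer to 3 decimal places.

-0.631

First differences Δz: -12, 3, -7, 24, -20, 6, 6
Mean of differences = 0.0000
Numerator Σ(Δz_t−Δz̄)(Δz_{t+1}−Δz̄) = -789.0000
Denominator Σ(Δz_t−Δz̄)² = 1250.0000
r_1(Δz) = -789.0000 / 1250.0000 = -0.631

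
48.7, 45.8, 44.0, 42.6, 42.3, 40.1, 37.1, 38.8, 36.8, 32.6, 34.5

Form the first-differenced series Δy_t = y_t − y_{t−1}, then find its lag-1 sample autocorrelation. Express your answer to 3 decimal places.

-0.378

First differences Δy: -2.9, -1.8, -1.4, -0.3, -2.2, -3.0, 1.7, -2.0, -4.2, 1.9
Mean of differences = -1.4200
Numerator Σ(Δy_t−Δȳ)(Δy_{t+1}−Δȳ) = -13.4204
Denominator Σ(Δy_t−Δȳ)² = 35.5160
r_1(Δy) = -13.4204 / 35.5160 = -0.378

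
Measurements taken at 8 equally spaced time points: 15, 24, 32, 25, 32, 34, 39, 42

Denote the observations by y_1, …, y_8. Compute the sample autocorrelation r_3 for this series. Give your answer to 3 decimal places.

Mean ȳ = (15 + 24 + 32 + 25 + 32 + 34 + 39 + 42)/8 = 30.3750
Deviations from mean: -15.3750, -6.3750, 1.6250, -5.3750, 1.6250, 3.6250, 8.6250, 11.6250
Σ(y_t−ȳ)(y_{t+3}−ȳ) = (82.6406) + (-10.3594) + (5.8906) + (-46.3594) + (18.8906) = 50.7031
Denominator Σ(y_t−ȳ)² = 533.8750
r_3 = 50.7031 / 533.8750 = 0.095

0.095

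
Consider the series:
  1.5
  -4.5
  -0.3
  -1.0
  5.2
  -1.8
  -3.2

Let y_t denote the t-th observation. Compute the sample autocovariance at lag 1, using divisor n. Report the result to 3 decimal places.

-2.236

Mean ȳ = (1.5 − 4.5 − 0.3 − 1.0 + 5.2 − 1.8 − 3.2)/7 = -0.5857
Deviations: 2.0857, -3.9143, 0.2857, -0.4143, 5.7857, -1.2143, -2.6143
Σ_{t=1}^{6}(y_t−ȳ)(y_{t+1}−ȳ) = -15.6488
γ_1 = -15.6488 / 7 = -2.236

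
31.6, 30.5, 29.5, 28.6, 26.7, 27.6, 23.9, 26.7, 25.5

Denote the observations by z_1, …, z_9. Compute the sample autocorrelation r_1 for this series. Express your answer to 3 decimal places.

0.481

Mean z̄ = (31.6 + 30.5 + 29.5 + 28.6 + 26.7 + 27.6 + 23.9 + 26.7 + 25.5)/9 = 27.8444
Numerator Σ_{t=1}^{8}(z_t−z̄)(z_{t+1}−z̄) = 23.1969
Denominator Σ(z_t−z̄)² = 48.2022
r_1 = 23.1969 / 48.2022 = 0.481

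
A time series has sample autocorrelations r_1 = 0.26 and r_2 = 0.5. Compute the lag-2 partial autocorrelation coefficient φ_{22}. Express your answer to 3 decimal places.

0.464

φ_{22} = (r_2 − r_1²) / (1 − r_1²)
r_1² = (0.26)² = 0.0676
Numerator = 0.5 − 0.0676 = 0.4324; denominator = 1 − 0.0676 = 0.9324
φ_{22} = 0.4324 / 0.9324 = 0.464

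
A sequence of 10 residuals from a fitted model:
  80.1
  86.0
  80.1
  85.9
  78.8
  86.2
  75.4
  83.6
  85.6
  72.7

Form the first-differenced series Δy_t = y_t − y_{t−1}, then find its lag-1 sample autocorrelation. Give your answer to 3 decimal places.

-0.614

First differences Δy: 5.9, -5.9, 5.8, -7.1, 7.4, -10.8, 8.2, 2.0, -12.9
Mean of differences = -0.8222
Numerator Σ(Δy_t−Δȳ)(Δy_{t+1}−Δȳ) = -341.6349
Denominator Σ(Δy_t−Δȳ)² = 556.6356
r_1(Δy) = -341.6349 / 556.6356 = -0.614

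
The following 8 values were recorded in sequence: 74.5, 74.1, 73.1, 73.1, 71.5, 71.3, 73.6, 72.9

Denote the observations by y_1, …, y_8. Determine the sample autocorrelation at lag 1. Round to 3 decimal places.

Mean ȳ = (74.5 + 74.1 + 73.1 + 73.1 + 71.5 + 71.3 + 73.6 + 72.9)/8 = 73.0125
Numerator Σ_{t=1}^{7}(y_t−ȳ)(y_{t+1}−ȳ) = 3.1061
Denominator Σ(y_t−ȳ)² = 8.9888
r_1 = 3.1061 / 8.9888 = 0.346

0.346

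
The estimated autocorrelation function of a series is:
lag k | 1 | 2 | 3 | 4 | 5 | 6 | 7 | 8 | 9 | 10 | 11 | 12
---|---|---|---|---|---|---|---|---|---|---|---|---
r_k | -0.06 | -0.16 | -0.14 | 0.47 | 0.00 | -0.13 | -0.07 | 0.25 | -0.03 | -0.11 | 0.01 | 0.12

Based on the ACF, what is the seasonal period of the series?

4

The largest autocorrelation is r_4 = 0.47, with a weaker echo at lag 8 (0.25); the remaining lags stay at or below 0.12.
The dominant spike at lag 4 indicates a seasonal period of 4.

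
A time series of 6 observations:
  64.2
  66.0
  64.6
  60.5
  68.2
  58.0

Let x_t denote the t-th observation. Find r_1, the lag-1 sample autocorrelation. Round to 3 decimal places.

Mean x̄ = (64.2 + 66.0 + 64.6 + 60.5 + 68.2 + 58.0)/6 = 63.5833
Deviations from mean: 0.6167, 2.4167, 1.0167, -3.0833, 4.6167, -5.5833
Σ(x_t−x̄)(x_{t+1}−x̄) = (1.4903) + (2.4569) + (-3.1347) + (-14.2347) + (-25.7764) = -39.1986
Denominator Σ(x_t−x̄)² = 69.2483
r_1 = -39.1986 / 69.2483 = -0.566

-0.566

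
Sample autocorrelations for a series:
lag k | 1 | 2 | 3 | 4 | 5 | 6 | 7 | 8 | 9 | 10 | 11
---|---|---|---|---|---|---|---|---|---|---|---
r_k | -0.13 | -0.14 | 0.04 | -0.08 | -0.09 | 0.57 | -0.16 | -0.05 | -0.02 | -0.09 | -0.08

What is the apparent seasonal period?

The largest autocorrelation is r_6 = 0.57; the remaining lags stay at or below 0.04.
The dominant spike at lag 6 indicates a seasonal period of 6.

6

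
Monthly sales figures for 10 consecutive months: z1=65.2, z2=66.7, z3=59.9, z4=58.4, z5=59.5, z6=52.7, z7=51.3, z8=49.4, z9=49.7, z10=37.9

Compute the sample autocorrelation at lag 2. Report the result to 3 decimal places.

Mean z̄ = (65.2 + 66.7 + 59.9 + 58.4 + 59.5 + 52.7 + 51.3 + 49.4 + 49.7 + 37.9)/10 = 55.0700
Numerator Σ_{t=1}^{8}(z_t−z̄)(z_{t+2}−z̄) = 215.4962
Denominator Σ(z_t−z̄)² = 667.5410
r_2 = 215.4962 / 667.5410 = 0.323

0.323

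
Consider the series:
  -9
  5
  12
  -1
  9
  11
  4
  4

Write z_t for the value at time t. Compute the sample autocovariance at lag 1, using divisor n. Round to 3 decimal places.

Mean z̄ = (-9 + 5 + 12 − 1 + 9 + 11 + 4 + 4)/8 = 4.3750
Σ_{t=1}^{7}(z_t−z̄)(z_{t+1}−z̄) = -41.1406
γ_1 = -41.1406 / 8 = -5.143

-5.143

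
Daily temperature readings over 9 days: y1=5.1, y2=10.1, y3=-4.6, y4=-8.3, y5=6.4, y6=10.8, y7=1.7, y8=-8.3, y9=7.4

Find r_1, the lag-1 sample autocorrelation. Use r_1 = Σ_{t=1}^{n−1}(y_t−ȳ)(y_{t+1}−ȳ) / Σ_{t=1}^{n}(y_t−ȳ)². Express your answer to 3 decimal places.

Mean ȳ = (5.1 + 10.1 − 4.6 − 8.3 + 6.4 + 10.8 + 1.7 − 8.3 + 7.4)/9 = 2.2556
Numerator Σ_{t=1}^{8}(y_t−ȳ)(y_{t+1}−ȳ) = -20.6209
Denominator Σ(y_t−ȳ)² = 456.4222
r_1 = -20.6209 / 456.4222 = -0.045

-0.045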